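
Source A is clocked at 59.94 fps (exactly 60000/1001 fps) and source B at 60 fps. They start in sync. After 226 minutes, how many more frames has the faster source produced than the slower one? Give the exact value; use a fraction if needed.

226 min = 13560 s.
A emits 60000/1001 × 13560 = 813600000/1001 frames; B emits 60 × 13560 = 813600.
Difference = 813600/1001 frames (≈ 812.7872); B is ahead of A.

813600/1001 frames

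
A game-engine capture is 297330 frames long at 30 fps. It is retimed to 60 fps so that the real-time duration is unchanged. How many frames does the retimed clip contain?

Target frames = source frames × (target rate / source rate) = 297330 × (60)/(30) = 297330 × 2 = 594660.

594660 frames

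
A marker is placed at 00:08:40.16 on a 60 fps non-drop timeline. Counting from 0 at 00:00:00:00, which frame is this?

Total seconds to the label: (0 × 3600 + 8 × 60 + 40) = 520.
Frame index = 520 × 60 + 16 = 31216.

31216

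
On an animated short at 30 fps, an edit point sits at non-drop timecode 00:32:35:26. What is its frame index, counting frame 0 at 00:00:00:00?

frame 58676

Total seconds to the label: (0 × 3600 + 32 × 60 + 35) = 1955.
Frame index = 1955 × 30 + 26 = 58676.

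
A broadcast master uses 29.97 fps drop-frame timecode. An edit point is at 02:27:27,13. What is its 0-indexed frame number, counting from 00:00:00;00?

265157

Complete 10-minute blocks: 14, each 17982 frames → 251748.
Remaining 7 whole minutes in the current block: 1800 + 6 × 1798 = 12588 frames.
Within the current minute: 27 × 30 + 13 − 2 = 821 (labels ;00/;01 skipped at this minute). Total = 251748 + 12588 + 821 = 265157.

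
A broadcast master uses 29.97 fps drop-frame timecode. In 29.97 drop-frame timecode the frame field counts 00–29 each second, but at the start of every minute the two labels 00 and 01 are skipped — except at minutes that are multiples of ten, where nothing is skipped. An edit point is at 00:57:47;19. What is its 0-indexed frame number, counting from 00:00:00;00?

Complete 10-minute blocks: 5, each 17982 frames → 89910.
Remaining 7 whole minutes in the current block: 1800 + 6 × 1798 = 12588 frames.
Within the current minute: 47 × 30 + 19 − 2 = 1427 (labels ;00/;01 skipped at this minute). Total = 89910 + 12588 + 1427 = 103925.

103925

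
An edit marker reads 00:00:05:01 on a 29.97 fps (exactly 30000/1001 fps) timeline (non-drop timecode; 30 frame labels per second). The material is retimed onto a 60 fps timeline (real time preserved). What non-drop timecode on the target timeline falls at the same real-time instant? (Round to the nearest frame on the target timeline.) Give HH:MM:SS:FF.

00:00:05:02

Source frame index: (0×3600 + 0×60 + 5) × 30 + 1 = 151.
Real time: 151 / (30000/1001) = 151151/30000 s.
Target frame: (151151/30000) × (60) = 151151/500 ≈ 302.302 → 302.
At 60 labels/s: frame 302 → 00:00:05:02.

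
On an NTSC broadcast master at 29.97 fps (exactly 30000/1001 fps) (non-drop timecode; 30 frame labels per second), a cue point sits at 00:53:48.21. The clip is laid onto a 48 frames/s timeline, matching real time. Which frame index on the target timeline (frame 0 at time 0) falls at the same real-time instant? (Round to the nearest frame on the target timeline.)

Source frame index: (0×3600 + 53×60 + 48) × 30 + 21 = 96861.
Real time: 96861 / (30000/1001) = 32319287/10000 s.
Target frame: (32319287/10000) × (48) = 96957861/625 ≈ 155132.578 → 155133.

frame 155133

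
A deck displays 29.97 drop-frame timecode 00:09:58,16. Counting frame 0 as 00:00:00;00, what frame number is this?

17938

As if non-drop at 30 labels/s: (0 × 3600 + 9 × 60 + 58) × 30 + 16 = 17956.
Minute boundaries passed: 9; those not divisible by 10: 9 − 0 = 9; dropped labels = 2 × 9 = 18.
Actual frame index = 17956 − 18 = 17938.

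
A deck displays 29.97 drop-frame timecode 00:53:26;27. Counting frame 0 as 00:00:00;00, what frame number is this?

As if non-drop at 30 labels/s: (0 × 3600 + 53 × 60 + 26) × 30 + 27 = 96207.
Minute boundaries passed: 53; those not divisible by 10: 53 − 5 = 48; dropped labels = 2 × 48 = 96.
Actual frame index = 96207 − 96 = 96111.

96111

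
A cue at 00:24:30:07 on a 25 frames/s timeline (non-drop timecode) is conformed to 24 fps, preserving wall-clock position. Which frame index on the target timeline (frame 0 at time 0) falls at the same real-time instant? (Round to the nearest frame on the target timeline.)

Source frame index: (0×3600 + 24×60 + 30) × 25 + 7 = 36757.
Real time: 36757 / (25) = 36757/25 s.
Target frame: (36757/25) × (24) = 882168/25 ≈ 35286.720 → 35287.

frame 35287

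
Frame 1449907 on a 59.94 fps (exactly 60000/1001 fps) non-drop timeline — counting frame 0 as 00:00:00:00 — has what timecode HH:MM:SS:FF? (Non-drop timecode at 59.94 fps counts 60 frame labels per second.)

06:42:45:07

1449907 ÷ 60 = 24165 full seconds, remainder 7 frames.
24165 s = 6 h 42 min 45 s.
Timecode: 06:42:45:07.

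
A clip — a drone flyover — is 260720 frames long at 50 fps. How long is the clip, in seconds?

5214.4 seconds

Running time = 260720 / (50) = 5214.4 s.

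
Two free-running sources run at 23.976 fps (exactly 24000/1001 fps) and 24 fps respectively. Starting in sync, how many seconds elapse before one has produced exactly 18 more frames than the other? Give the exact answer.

The gap grows by |24 − 24000/1001| = 24/1001 frames per second.
Time for a 18-frame gap: 18 ÷ (24/1001) = 750.75 s.

750.75 seconds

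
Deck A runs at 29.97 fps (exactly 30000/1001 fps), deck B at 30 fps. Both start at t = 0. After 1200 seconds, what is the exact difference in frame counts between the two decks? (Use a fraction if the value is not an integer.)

36000/1001 frames

A emits 30000/1001 × 1200 = 36000000/1001 frames; B emits 30 × 1200 = 36000.
Difference = 36000/1001 frames (≈ 35.9640); B is ahead of A.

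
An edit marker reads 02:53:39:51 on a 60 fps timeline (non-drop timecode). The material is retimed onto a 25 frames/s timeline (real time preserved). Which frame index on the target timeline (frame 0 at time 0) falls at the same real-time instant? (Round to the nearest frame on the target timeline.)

frame 260496

Source frame index: (2×3600 + 53×60 + 39) × 60 + 51 = 625191.
Real time: 625191 / (60) = 208397/20 s.
Target frame: (208397/20) × (25) = 1041985/4 ≈ 260496.250 → 260496.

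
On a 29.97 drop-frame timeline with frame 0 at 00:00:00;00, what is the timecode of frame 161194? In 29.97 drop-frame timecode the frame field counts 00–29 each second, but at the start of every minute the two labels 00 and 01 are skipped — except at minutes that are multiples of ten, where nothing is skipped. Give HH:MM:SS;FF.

Each 10-minute DF block holds 10 × 60 × 30 − 9 × 2 = 17982 frames. 161194 ÷ 17982 → 8 full blocks, remainder 17338.
Within the partial block the first minute is 1800 frames and each further minute 1798, so 9 further minute boundaries passed. Total skipped labels = 18 × 8 + 2 × 9 = 162.
Non-drop label index = 161194 + 162 = 161356; at 30 labels/s that is 01:29:38:16, i.e. DF 01:29:38;16.

01:29:38;16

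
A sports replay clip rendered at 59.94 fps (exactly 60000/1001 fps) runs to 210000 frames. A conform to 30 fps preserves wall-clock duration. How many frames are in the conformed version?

Target frames = source frames × (target rate / source rate) = 210000 × (30)/(60000/1001) = 210000 × 1001/2000 = 105105.

105105 frames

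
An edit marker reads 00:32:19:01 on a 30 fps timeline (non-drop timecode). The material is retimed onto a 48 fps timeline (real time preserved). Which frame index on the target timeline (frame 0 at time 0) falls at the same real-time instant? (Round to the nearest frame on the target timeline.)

frame 93074

Source frame index: (0×3600 + 32×60 + 19) × 30 + 1 = 58171.
Real time: 58171 / (30) = 58171/30 s.
Target frame: (58171/30) × (48) = 465368/5 ≈ 93073.600 → 93074.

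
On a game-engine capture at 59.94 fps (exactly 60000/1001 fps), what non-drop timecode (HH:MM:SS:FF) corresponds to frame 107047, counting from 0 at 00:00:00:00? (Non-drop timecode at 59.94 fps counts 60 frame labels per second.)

00:29:44:07

107047 ÷ 60 = 1784 full seconds, remainder 7 frames.
1784 s = 0 h 29 min 44 s.
Timecode: 00:29:44:07.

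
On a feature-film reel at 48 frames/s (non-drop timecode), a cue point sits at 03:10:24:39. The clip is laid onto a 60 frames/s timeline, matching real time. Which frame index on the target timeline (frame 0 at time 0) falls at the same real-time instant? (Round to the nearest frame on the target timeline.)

Source frame index: (3×3600 + 10×60 + 24) × 48 + 39 = 548391.
Real time: 548391 / (48) = 182797/16 s.
Target frame: (182797/16) × (60) = 2741955/4 ≈ 685488.750 → 685489.

frame 685489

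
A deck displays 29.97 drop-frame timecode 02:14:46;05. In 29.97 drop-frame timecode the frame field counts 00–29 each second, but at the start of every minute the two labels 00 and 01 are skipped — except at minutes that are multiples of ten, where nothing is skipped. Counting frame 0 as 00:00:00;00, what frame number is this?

242343

Complete 10-minute blocks: 13, each 17982 frames → 233766.
Remaining 4 whole minutes in the current block: 1800 + 3 × 1798 = 7194 frames.
Within the current minute: 46 × 30 + 5 − 2 = 1383 (labels ;00/;01 skipped at this minute). Total = 233766 + 7194 + 1383 = 242343.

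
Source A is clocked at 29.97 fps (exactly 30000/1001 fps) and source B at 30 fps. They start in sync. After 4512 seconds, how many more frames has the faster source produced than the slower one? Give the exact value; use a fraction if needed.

135360/1001 frames

A emits 30000/1001 × 4512 = 135360000/1001 frames; B emits 30 × 4512 = 135360.
Difference = 135360/1001 frames (≈ 135.2248); B is ahead of A.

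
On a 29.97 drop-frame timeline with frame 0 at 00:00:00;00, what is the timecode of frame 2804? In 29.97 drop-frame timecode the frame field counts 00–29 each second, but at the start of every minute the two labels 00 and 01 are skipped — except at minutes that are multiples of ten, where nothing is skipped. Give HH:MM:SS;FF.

Each 10-minute DF block holds 10 × 60 × 30 − 9 × 2 = 17982 frames. 2804 ÷ 17982 → 0 full blocks, remainder 2804.
Within the partial block the first minute is 1800 frames and each further minute 1798, so 1 further minute boundary passed. Total skipped labels = 18 × 0 + 2 × 1 = 2.
Non-drop label index = 2804 + 2 = 2806; at 30 labels/s that is 00:01:33:16, i.e. DF 00:01:33;16.

00:01:33;16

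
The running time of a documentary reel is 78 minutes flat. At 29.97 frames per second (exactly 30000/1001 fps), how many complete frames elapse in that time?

140259 frames

78 min = 4680 s.
Frames = 4680 × 30000/1001 = 10800000/77 ≈ 140259.7403.
Complete frames: 140259.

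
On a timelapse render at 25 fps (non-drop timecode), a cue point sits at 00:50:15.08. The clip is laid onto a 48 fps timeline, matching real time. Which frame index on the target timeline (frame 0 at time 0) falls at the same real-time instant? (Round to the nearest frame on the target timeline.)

frame 144735

Source frame index: (0×3600 + 50×60 + 15) × 25 + 8 = 75383.
Real time: 75383 / (25) = 75383/25 s.
Target frame: (75383/25) × (48) = 3618384/25 ≈ 144735.360 → 144735.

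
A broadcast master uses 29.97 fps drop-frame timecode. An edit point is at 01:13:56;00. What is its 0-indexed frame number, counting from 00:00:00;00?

132948

As if non-drop at 30 labels/s: (1 × 3600 + 13 × 60 + 56) × 30 + 0 = 133080.
Minute boundaries passed: 73; those not divisible by 10: 73 − 7 = 66; dropped labels = 2 × 66 = 132.
Actual frame index = 133080 − 132 = 132948.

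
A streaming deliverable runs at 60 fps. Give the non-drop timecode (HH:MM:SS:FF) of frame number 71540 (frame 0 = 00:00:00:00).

71540 ÷ 60 = 1192 full seconds, remainder 20 frames.
1192 s = 0 h 19 min 52 s.
Timecode: 00:19:52:20.

00:19:52:20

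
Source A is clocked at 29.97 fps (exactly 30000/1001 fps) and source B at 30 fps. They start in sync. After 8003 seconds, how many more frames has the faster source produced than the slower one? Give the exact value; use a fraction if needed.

A emits 30000/1001 × 8003 = 240090000/1001 frames; B emits 30 × 8003 = 240090.
Difference = 240090/1001 frames (≈ 239.8501); B is ahead of A.

240090/1001 frames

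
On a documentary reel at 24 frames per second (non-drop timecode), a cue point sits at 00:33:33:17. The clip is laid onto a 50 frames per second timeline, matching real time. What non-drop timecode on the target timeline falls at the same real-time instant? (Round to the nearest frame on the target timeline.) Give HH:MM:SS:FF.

Source frame index: (0×3600 + 33×60 + 33) × 24 + 17 = 48329.
Real time: 48329 / (24) = 48329/24 s.
Target frame: (48329/24) × (50) = 1208225/12 ≈ 100685.417 → 100685.
At 50 labels/s: frame 100685 → 00:33:33:35.

00:33:33:35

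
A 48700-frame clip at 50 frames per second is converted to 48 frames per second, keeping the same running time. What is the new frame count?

Target frames = source frames × (target rate / source rate) = 48700 × (48)/(50) = 48700 × 24/25 = 46752.

46752 frames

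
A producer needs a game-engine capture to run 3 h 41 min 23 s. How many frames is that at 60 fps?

796980 frames

3 h 41 min 23 s = 13283 s.
Frames = 13283 × 60 = 796980.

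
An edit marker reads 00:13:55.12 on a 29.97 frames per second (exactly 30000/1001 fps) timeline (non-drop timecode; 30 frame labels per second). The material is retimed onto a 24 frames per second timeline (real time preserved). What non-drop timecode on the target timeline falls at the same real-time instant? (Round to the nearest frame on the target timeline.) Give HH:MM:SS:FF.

Source frame index: (0×3600 + 13×60 + 55) × 30 + 12 = 25062.
Real time: 25062 / (30000/1001) = 4181177/5000 s.
Target frame: (4181177/5000) × (24) = 12543531/625 ≈ 20069.650 → 20070.
At 24 labels/s: frame 20070 → 00:13:56:06.

00:13:56:06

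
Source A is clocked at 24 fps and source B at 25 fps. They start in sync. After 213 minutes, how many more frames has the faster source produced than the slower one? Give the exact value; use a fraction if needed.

213 min = 12780 s.
A emits 24 × 12780 = 306720 frames; B emits 25 × 12780 = 319500.
Difference = 12780 frames; B is ahead of A.

12780 frames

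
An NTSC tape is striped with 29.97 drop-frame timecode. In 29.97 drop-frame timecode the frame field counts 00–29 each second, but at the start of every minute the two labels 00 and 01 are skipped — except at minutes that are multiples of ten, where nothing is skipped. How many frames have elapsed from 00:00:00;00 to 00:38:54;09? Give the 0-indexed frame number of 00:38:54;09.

As if non-drop at 30 labels/s: (0 × 3600 + 38 × 60 + 54) × 30 + 9 = 70029.
Minute boundaries passed: 38; those not divisible by 10: 38 − 3 = 35; dropped labels = 2 × 35 = 70.
Actual frame index = 70029 − 70 = 69959.

69959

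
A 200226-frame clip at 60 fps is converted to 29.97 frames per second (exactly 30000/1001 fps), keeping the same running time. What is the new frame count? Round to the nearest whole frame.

Frames at target rate = 200226 × (30000/1001) / (60) = 7701000/77 ≈ 100012.987.
Nearest whole frame: 100013.

100013 frames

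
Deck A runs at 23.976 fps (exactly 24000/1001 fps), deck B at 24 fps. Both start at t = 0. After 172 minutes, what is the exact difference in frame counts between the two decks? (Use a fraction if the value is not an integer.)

247680/1001 frames

172 min = 10320 s.
A emits 24000/1001 × 10320 = 247680000/1001 frames; B emits 24 × 10320 = 247680.
Difference = 247680/1001 frames (≈ 247.4326); B is ahead of A.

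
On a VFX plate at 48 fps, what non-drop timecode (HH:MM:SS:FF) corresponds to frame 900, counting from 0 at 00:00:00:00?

00:00:18:36

900 ÷ 48 = 18 full seconds, remainder 36 frames.
18 s = 0 h 0 min 18 s.
Timecode: 00:00:18:36.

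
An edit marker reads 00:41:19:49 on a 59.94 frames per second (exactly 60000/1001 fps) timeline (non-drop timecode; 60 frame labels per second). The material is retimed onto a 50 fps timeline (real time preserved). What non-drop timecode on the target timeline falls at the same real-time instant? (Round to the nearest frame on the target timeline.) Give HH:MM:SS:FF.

Source frame index: (0×3600 + 41×60 + 19) × 60 + 49 = 148789.
Real time: 148789 / (60000/1001) = 148937789/60000 s.
Target frame: (148937789/60000) × (50) = 148937789/1200 ≈ 124114.824 → 124115.
At 50 labels/s: frame 124115 → 00:41:22:15.

00:41:22:15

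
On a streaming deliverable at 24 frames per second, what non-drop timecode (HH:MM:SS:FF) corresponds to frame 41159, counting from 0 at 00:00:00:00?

41159 ÷ 24 = 1714 full seconds, remainder 23 frames.
1714 s = 0 h 28 min 34 s.
Timecode: 00:28:34:23.

00:28:34:23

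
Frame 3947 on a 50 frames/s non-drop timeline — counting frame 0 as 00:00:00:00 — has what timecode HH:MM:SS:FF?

3947 ÷ 50 = 78 full seconds, remainder 47 frames.
78 s = 0 h 1 min 18 s.
Timecode: 00:01:18:47.

00:01:18:47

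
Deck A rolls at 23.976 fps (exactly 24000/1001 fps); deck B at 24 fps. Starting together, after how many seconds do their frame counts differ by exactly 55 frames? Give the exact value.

55055/24 seconds

The gap grows by |24 − 24000/1001| = 24/1001 frames per second.
Time for a 55-frame gap: 55 ÷ (24/1001) = 55055/24 s.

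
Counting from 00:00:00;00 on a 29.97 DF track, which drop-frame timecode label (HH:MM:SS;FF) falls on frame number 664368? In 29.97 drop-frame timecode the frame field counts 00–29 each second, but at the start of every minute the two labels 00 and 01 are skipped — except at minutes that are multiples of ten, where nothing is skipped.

Each 10-minute DF block holds 10 × 60 × 30 − 9 × 2 = 17982 frames. 664368 ÷ 17982 → 36 full blocks, remainder 17016.
Within the partial block the first minute is 1800 frames and each further minute 1798, so 9 further minute boundaries passed. Total skipped labels = 18 × 36 + 2 × 9 = 666.
Non-drop label index = 664368 + 666 = 665034; at 30 labels/s that is 06:09:27:24, i.e. DF 06:09:27;24.

06:09:27;24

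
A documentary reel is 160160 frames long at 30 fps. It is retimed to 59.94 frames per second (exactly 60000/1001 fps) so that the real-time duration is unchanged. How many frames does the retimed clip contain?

320000 frames

Target frames = source frames × (target rate / source rate) = 160160 × (60000/1001)/(30) = 160160 × 2000/1001 = 320000.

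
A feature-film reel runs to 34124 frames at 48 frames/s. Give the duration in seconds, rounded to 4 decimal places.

710.9167 seconds

Running time = 34124 × 1/48 = 8531/12 s ≈ 710.9167 s.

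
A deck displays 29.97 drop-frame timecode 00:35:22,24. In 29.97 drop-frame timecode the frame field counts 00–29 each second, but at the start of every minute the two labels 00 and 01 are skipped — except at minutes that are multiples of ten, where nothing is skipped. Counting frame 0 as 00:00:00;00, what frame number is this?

As if non-drop at 30 labels/s: (0 × 3600 + 35 × 60 + 22) × 30 + 24 = 63684.
Minute boundaries passed: 35; those not divisible by 10: 35 − 3 = 32; dropped labels = 2 × 32 = 64.
Actual frame index = 63684 − 64 = 63620.

63620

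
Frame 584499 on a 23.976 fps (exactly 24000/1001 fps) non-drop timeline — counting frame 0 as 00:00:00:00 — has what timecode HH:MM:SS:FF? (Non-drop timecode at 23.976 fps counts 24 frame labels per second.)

584499 ÷ 24 = 24354 full seconds, remainder 3 frames.
24354 s = 6 h 45 min 54 s.
Timecode: 06:45:54:03.

06:45:54:03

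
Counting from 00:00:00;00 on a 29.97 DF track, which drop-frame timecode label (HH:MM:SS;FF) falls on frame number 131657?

01:13:12;29

Each 10-minute DF block holds 10 × 60 × 30 − 9 × 2 = 17982 frames. 131657 ÷ 17982 → 7 full blocks, remainder 5783.
Within the partial block the first minute is 1800 frames and each further minute 1798, so 3 further minute boundaries passed. Total skipped labels = 18 × 7 + 2 × 3 = 132.
Non-drop label index = 131657 + 132 = 131789; at 30 labels/s that is 01:13:12:29, i.e. DF 01:13:12;29.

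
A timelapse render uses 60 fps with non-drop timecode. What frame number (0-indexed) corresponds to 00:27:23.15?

98595

Total seconds to the label: (0 × 3600 + 27 × 60 + 23) = 1643.
Frame index = 1643 × 60 + 15 = 98595.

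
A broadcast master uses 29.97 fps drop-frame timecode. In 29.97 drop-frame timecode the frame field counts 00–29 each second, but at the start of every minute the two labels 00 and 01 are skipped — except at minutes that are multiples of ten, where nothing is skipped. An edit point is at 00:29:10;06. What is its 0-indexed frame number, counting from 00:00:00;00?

Complete 10-minute blocks: 2, each 17982 frames → 35964.
Remaining 9 whole minutes in the current block: 1800 + 8 × 1798 = 16184 frames.
Within the current minute: 10 × 30 + 6 − 2 = 304 (labels ;00/;01 skipped at this minute). Total = 35964 + 16184 + 304 = 52452.

52452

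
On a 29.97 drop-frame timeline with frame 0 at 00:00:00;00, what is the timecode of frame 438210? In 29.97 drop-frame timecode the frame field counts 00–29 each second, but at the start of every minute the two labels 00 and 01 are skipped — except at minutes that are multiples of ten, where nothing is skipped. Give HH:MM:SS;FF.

Ten DF minutes hold 17982 frames, so frame 438210 lies in block 24 (frames 431568–449549) with 6642 frames into that block.
The block's first minute is 1800 frames and the rest 1798 each; 6642 frames reaches minute 3, so 24 × 18 + 3 × 2 = 438 labels have been skipped so far.
Adding those back, label number 438210 + 438 = 438648 at 30 labels/s is 14621 s + 18 f = 4 h 3 min 41 s frame 18, i.e. 04:03:41;18.

04:03:41;18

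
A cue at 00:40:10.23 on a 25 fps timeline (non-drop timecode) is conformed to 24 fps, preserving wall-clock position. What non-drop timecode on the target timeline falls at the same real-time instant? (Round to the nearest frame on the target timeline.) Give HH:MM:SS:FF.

00:40:10:22

Source frame index: (0×3600 + 40×60 + 10) × 25 + 23 = 60273.
Real time: 60273 / (25) = 60273/25 s.
Target frame: (60273/25) × (24) = 1446552/25 ≈ 57862.080 → 57862.
At 24 labels/s: frame 57862 → 00:40:10:22.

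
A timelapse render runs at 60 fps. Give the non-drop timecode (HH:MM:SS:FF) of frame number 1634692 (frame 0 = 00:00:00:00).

07:34:04:52

1634692 ÷ 60 = 27244 full seconds, remainder 52 frames.
27244 s = 7 h 34 min 4 s.
Timecode: 07:34:04:52.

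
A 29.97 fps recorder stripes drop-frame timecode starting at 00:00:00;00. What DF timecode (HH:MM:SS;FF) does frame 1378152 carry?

12:46:24;12

Ten DF minutes hold 17982 frames, so frame 1378152 lies in block 76 (frames 1366632–1384613) with 11520 frames into that block.
The block's first minute is 1800 frames and the rest 1798 each; 11520 frames reaches minute 6, so 76 × 18 + 6 × 2 = 1380 labels have been skipped so far.
Adding those back, label number 1378152 + 1380 = 1379532 at 30 labels/s is 45984 s + 12 f = 12 h 46 min 24 s frame 12, i.e. 12:46:24;12.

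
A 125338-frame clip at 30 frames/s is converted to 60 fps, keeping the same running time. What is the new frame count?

Target frames = source frames × (target rate / source rate) = 125338 × (60)/(30) = 125338 × 2 = 250676.

250676 frames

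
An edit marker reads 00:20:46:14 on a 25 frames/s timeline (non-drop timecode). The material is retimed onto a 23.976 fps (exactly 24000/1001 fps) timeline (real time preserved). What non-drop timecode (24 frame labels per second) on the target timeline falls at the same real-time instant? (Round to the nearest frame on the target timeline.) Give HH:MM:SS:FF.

Source frame index: (0×3600 + 20×60 + 46) × 25 + 14 = 31164.
Real time: 31164 / (25) = 31164/25 s.
Target frame: (31164/25) × (24000/1001) = 4273920/143 ≈ 29887.552 → 29888.
At 24 labels/s: frame 29888 → 00:20:45:08.

00:20:45:08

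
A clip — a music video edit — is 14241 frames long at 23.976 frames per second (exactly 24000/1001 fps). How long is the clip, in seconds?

Running time = 14241 / (24000/1001) = 593.968375 s.

593.968375 seconds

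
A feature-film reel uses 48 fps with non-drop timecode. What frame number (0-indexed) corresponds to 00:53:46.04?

Total seconds to the label: (0 × 3600 + 53 × 60 + 46) = 3226.
Frame index = 3226 × 48 + 4 = 154852.

frame 154852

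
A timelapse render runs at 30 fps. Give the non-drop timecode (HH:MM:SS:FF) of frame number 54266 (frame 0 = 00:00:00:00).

54266 ÷ 30 = 1808 full seconds, remainder 26 frames.
1808 s = 0 h 30 min 8 s.
Timecode: 00:30:08:26.

00:30:08:26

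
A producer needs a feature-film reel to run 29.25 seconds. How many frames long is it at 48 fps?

1404 frames

Frames = 29.25 × 48 = 1404.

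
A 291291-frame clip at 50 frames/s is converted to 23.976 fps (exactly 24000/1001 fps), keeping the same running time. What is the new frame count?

139680 frames

Target frames = source frames × (target rate / source rate) = 291291 × (24000/1001)/(50) = 291291 × 480/1001 = 139680.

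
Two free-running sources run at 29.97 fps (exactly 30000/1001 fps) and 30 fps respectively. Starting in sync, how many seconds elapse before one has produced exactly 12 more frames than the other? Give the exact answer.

400.4 seconds

The gap grows by |30 − 30000/1001| = 30/1001 frames per second.
Time for a 12-frame gap: 12 ÷ (30/1001) = 400.4 s.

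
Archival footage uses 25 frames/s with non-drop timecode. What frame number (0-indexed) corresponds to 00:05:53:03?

Total seconds to the label: (0 × 3600 + 5 × 60 + 53) = 353.
Frame index = 353 × 25 + 3 = 8828.

8828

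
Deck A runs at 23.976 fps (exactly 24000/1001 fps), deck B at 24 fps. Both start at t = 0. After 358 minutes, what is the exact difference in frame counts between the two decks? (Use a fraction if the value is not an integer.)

358 min = 21480 s.
A emits 24000/1001 × 21480 = 515520000/1001 frames; B emits 24 × 21480 = 515520.
Difference = 515520/1001 frames (≈ 515.0050); B is ahead of A.

515520/1001 frames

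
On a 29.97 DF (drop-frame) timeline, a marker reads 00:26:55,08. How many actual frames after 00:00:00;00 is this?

Complete 10-minute blocks: 2, each 17982 frames → 35964.
Remaining 6 whole minutes in the current block: 1800 + 5 × 1798 = 10790 frames.
Within the current minute: 55 × 30 + 8 − 2 = 1656 (labels ;00/;01 skipped at this minute). Total = 35964 + 10790 + 1656 = 48410.

48410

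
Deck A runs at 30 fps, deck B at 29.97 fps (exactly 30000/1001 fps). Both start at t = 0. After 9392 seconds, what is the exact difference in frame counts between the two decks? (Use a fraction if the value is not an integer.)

281760/1001 frames

A emits 30 × 9392 = 281760 frames; B emits 30000/1001 × 9392 = 281760000/1001.
Difference = 281760/1001 frames (≈ 281.4785); B is behind A.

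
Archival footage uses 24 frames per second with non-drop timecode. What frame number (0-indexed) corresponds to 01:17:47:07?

Total seconds to the label: (1 × 3600 + 17 × 60 + 47) = 4667.
Frame index = 4667 × 24 + 7 = 112015.

frame 112015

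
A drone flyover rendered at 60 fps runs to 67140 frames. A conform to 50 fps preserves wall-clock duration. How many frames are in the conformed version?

Target frames = source frames × (target rate / source rate) = 67140 × (50)/(60) = 67140 × 5/6 = 55950.

55950 frames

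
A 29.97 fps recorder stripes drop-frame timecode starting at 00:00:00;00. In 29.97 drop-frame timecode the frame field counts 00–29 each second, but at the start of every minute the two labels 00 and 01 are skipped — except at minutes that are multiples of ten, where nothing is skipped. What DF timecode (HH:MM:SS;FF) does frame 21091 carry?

00:11:43;21

Each 10-minute DF block holds 10 × 60 × 30 − 9 × 2 = 17982 frames. 21091 ÷ 17982 → 1 full block, remainder 3109.
Within the partial block the first minute is 1800 frames and each further minute 1798, so 1 further minute boundary passed. Total skipped labels = 18 × 1 + 2 × 1 = 20.
Non-drop label index = 21091 + 20 = 21111; at 30 labels/s that is 00:11:43:21, i.e. DF 00:11:43;21.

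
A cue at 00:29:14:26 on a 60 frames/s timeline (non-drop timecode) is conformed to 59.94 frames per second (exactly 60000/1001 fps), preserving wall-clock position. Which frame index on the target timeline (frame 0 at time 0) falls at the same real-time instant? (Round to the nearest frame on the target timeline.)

frame 105161

Source frame index: (0×3600 + 29×60 + 14) × 60 + 26 = 105266.
Real time: 105266 / (60) = 52633/30 s.
Target frame: (52633/30) × (60000/1001) = 15038000/143 ≈ 105160.839 → 105161.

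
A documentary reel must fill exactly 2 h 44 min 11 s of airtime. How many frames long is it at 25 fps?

246275 frames

2 h 44 min 11 s = 9851 s.
Frames = 9851 × 25 = 246275.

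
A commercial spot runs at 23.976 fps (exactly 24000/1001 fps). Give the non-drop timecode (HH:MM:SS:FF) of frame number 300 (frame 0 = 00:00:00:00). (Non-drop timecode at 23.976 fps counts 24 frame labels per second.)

00:00:12:12

300 ÷ 24 = 12 full seconds, remainder 12 frames.
12 s = 0 h 0 min 12 s.
Timecode: 00:00:12:12.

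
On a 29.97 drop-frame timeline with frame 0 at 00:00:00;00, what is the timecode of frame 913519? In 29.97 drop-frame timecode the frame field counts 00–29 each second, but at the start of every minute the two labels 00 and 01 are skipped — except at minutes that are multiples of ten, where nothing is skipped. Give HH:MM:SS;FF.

Each 10-minute DF block holds 10 × 60 × 30 − 9 × 2 = 17982 frames. 913519 ÷ 17982 → 50 full blocks, remainder 14419.
Within the partial block the first minute is 1800 frames and each further minute 1798, so 8 further minute boundaries passed. Total skipped labels = 18 × 50 + 2 × 8 = 916.
Non-drop label index = 913519 + 916 = 914435; at 30 labels/s that is 08:28:01:05, i.e. DF 08:28:01;05.

08:28:01;05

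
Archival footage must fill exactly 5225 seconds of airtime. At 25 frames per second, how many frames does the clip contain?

Frames = 5225 × 25 = 130625.

130625 frames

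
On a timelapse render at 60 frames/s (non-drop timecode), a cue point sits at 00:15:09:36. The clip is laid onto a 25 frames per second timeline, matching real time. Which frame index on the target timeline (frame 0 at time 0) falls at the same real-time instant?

frame 22740

Source frame index: (0×3600 + 15×60 + 9) × 60 + 36 = 54576.
Real time: 54576 / (60) = 4548/5 s.
Target frame: (4548/5) × (25) = 22740.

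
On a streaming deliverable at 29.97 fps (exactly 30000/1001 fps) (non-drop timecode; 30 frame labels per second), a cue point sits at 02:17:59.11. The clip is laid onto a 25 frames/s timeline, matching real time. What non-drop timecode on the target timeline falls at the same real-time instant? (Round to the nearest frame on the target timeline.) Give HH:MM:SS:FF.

Source frame index: (2×3600 + 17×60 + 59) × 30 + 11 = 248381.
Real time: 248381 / (30000/1001) = 248629381/30000 s.
Target frame: (248629381/30000) × (25) = 248629381/1200 ≈ 207191.151 → 207191.
At 25 labels/s: frame 207191 → 02:18:07:16.

02:18:07:16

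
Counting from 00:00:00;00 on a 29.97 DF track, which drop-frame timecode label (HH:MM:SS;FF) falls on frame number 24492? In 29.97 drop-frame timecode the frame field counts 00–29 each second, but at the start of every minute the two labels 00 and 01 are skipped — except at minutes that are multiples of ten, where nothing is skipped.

00:13:37;06

Ten DF minutes hold 17982 frames, so frame 24492 lies in block 1 (frames 17982–35963) with 6510 frames into that block.
The block's first minute is 1800 frames and the rest 1798 each; 6510 frames reaches minute 3, so 1 × 18 + 3 × 2 = 24 labels have been skipped so far.
Adding those back, label number 24492 + 24 = 24516 at 30 labels/s is 817 s + 6 f = 0 h 13 min 37 s frame 6, i.e. 00:13:37;06.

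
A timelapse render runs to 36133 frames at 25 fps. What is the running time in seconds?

1445.32 seconds

Running time = 36133 / (25) = 1445.32 s.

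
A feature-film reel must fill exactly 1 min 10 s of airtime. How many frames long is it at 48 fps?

3360 frames

1 min 10 s = 70 s.
Frames = 70 × 48 = 3360.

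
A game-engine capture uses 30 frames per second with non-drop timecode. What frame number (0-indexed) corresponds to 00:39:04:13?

Total seconds to the label: (0 × 3600 + 39 × 60 + 4) = 2344.
Frame index = 2344 × 30 + 13 = 70333.

frame 70333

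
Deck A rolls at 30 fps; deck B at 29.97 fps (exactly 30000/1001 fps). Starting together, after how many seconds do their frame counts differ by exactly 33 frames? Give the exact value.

1101.1 seconds

The gap grows by |30000/1001 − 30| = 30/1001 frames per second.
Time for a 33-frame gap: 33 ÷ (30/1001) = 1101.1 s.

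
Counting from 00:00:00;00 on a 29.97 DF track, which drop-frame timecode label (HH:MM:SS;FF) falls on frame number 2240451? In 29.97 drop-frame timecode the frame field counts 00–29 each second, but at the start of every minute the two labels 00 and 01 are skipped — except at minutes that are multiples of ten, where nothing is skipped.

20:45:56;13

Each 10-minute DF block holds 10 × 60 × 30 − 9 × 2 = 17982 frames. 2240451 ÷ 17982 → 124 full blocks, remainder 10683.
Within the partial block the first minute is 1800 frames and each further minute 1798, so 5 further minute boundaries passed. Total skipped labels = 18 × 124 + 2 × 5 = 2242.
Non-drop label index = 2240451 + 2242 = 2242693; at 30 labels/s that is 20:45:56:13, i.e. DF 20:45:56;13.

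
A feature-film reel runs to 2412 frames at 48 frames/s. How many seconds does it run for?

50.25 seconds

Running time = 2412 / (48) = 50.25 s.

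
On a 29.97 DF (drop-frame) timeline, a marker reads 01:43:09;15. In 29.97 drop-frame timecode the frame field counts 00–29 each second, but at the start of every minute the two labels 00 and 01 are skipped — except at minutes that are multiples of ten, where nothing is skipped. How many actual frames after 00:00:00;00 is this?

As if non-drop at 30 labels/s: (1 × 3600 + 43 × 60 + 9) × 30 + 15 = 185685.
Minute boundaries passed: 103; those not divisible by 10: 103 − 10 = 93; dropped labels = 2 × 93 = 186.
Actual frame index = 185685 − 186 = 185499.

185499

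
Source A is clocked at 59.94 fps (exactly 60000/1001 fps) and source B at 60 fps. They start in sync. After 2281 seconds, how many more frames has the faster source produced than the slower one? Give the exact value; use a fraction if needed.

A emits 60000/1001 × 2281 = 136860000/1001 frames; B emits 60 × 2281 = 136860.
Difference = 136860/1001 frames (≈ 136.7233); B is ahead of A.

136860/1001 frames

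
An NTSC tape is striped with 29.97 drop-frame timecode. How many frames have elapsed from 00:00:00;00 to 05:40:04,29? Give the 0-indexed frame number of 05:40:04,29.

611537

As if non-drop at 30 labels/s: (5 × 3600 + 40 × 60 + 4) × 30 + 29 = 612149.
Minute boundaries passed: 340; those not divisible by 10: 340 − 34 = 306; dropped labels = 2 × 306 = 612.
Actual frame index = 612149 − 612 = 611537.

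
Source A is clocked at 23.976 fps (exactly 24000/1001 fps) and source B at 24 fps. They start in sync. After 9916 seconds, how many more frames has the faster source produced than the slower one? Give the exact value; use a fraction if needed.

237984/1001 frames

A emits 24000/1001 × 9916 = 237984000/1001 frames; B emits 24 × 9916 = 237984.
Difference = 237984/1001 frames (≈ 237.7463); B is ahead of A.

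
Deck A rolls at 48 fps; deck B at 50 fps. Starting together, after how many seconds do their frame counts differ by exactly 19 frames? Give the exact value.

9.5 seconds

The gap grows by |50 − 48| = 2 frames per second.
Time for a 19-frame gap: 19 ÷ (2) = 9.5 s.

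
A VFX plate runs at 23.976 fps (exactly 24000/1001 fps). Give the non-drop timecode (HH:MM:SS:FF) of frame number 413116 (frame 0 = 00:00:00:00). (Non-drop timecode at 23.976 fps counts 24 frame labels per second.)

413116 ÷ 24 = 17213 full seconds, remainder 4 frames.
17213 s = 4 h 46 min 53 s.
Timecode: 04:46:53:04.

04:46:53:04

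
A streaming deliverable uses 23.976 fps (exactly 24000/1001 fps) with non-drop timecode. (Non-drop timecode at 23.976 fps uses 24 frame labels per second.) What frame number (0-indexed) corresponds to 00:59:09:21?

85197

Total seconds to the label: (0 × 3600 + 59 × 60 + 9) = 3549.
Frame index = 3549 × 24 + 21 = 85197.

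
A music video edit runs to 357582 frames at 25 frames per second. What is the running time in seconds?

14303.28 seconds

Running time = 357582 / (25) = 14303.28 s.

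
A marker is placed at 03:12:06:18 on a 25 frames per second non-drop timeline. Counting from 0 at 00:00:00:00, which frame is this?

288168

Total seconds to the label: (3 × 3600 + 12 × 60 + 6) = 11526.
Frame index = 11526 × 25 + 18 = 288168.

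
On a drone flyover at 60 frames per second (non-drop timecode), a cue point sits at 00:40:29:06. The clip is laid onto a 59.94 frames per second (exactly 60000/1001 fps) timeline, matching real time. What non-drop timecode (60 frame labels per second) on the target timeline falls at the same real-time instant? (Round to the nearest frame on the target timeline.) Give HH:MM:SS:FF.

00:40:26:40

Source frame index: (0×3600 + 40×60 + 29) × 60 + 6 = 145746.
Real time: 145746 / (60) = 24291/10 s.
Target frame: (24291/10) × (60000/1001) = 145746000/1001 ≈ 145600.400 → 145600.
At 60 labels/s: frame 145600 → 00:40:26:40.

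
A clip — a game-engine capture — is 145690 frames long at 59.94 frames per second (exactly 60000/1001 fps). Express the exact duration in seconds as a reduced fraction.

14583569/6000 seconds

Running time = 145690 ÷ (60000/1001) = 145690 × 1001/60000 = 14583569/6000 s.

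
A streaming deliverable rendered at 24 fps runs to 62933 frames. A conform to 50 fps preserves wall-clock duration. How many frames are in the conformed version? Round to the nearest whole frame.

131110 frames

Frames at target rate = 62933 × (50) / (24) = 1573325/12 ≈ 131110.417.
Nearest whole frame: 131110.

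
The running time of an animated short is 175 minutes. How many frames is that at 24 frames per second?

252000 frames

175 min = 10500 s.
Frames = 10500 × 24 = 252000.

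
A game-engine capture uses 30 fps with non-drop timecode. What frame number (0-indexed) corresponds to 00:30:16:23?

frame 54503

Total seconds to the label: (0 × 3600 + 30 × 60 + 16) = 1816.
Frame index = 1816 × 30 + 23 = 54503.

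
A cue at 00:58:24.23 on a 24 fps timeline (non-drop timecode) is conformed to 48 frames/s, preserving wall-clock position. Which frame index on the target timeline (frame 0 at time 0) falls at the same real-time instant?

Source frame index: (0×3600 + 58×60 + 24) × 24 + 23 = 84119.
Real time: 84119 / (24) = 84119/24 s.
Target frame: (84119/24) × (48) = 168238.

frame 168238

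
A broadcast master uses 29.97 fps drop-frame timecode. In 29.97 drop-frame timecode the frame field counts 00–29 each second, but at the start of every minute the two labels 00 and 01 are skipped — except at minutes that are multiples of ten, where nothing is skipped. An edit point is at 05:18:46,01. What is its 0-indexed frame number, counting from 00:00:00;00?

573207

Complete 10-minute blocks: 31, each 17982 frames → 557442.
Remaining 8 whole minutes in the current block: 1800 + 7 × 1798 = 14386 frames.
Within the current minute: 46 × 30 + 1 − 2 = 1379 (labels ;00/;01 skipped at this minute). Total = 557442 + 14386 + 1379 = 573207.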